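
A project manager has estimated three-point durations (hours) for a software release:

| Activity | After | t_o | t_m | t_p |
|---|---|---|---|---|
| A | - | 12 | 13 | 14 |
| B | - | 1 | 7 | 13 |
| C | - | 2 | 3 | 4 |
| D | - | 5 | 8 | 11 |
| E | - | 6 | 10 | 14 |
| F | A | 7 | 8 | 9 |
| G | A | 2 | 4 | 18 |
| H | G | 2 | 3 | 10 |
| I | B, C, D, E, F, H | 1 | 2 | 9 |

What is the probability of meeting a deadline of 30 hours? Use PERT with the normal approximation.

0.888

te_A = (12 + 4·13 + 14)/6 = 78/6 = 13; σ²_A = ((14−12)/6)² = 0.111
te_B = (1 + 4·7 + 13)/6 = 42/6 = 7; σ²_B = ((13−1)/6)² = 4.000
te_C = (2 + 4·3 + 4)/6 = 18/6 = 3; σ²_C = ((4−2)/6)² = 0.111
te_D = (5 + 4·8 + 11)/6 = 48/6 = 8; σ²_D = ((11−5)/6)² = 1.000
te_E = (6 + 4·10 + 14)/6 = 60/6 = 10; σ²_E = ((14−6)/6)² = 1.778
te_F = (7 + 4·8 + 9)/6 = 48/6 = 8; σ²_F = ((9−7)/6)² = 0.111
te_G = (2 + 4·4 + 18)/6 = 36/6 = 6; σ²_G = ((18−2)/6)² = 7.111
te_H = (2 + 4·3 + 10)/6 = 24/6 = 4; σ²_H = ((10−2)/6)² = 1.778
te_I = (1 + 4·2 + 9)/6 = 18/6 = 3; σ²_I = ((9−1)/6)² = 1.778

Forward pass:
ES_A = 0; EF_A = 13
ES_B = 0; EF_B = 7
ES_C = 0; EF_C = 3
ES_D = 0; EF_D = 8
ES_E = 0; EF_E = 10
ES_F = 13; EF_F = 13+8 = 21
ES_G = 13; EF_G = 13+6 = 19
ES_H = 19; EF_H = 19+4 = 23
ES_I = max(EF_B=7, EF_C=3, EF_D=8, EF_E=10, EF_F=21, EF_H=23) = 23; EF_I = 23+3 = 26
Expected project duration μ = 26 hours. Critical path: A → G → H → I.

Variance along critical path = 0.111 + 7.111 + 1.778 + 1.778 = 10.778; σ = √10.778 = 3.283 hours.
Z = (30 − 26) / 3.283 = 1.218
P(T ≤ 30) = Φ(1.218) ≈ 0.888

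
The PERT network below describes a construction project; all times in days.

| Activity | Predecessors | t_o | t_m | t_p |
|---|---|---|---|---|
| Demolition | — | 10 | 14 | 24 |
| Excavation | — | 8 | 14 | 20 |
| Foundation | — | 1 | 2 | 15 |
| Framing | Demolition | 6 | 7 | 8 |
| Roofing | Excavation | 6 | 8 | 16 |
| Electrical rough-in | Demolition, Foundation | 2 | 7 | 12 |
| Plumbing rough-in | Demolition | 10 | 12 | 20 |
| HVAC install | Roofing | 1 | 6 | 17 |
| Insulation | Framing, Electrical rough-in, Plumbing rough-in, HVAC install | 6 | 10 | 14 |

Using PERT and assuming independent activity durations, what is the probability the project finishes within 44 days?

te_Demolition = (10 + 4·14 + 24)/6 = 90/6 = 15; σ²_Demolition = ((24−10)/6)² = 5.444
te_Excavation = (8 + 4·14 + 20)/6 = 84/6 = 14; σ²_Excavation = ((20−8)/6)² = 4.000
te_Foundation = (1 + 4·2 + 15)/6 = 24/6 = 4; σ²_Foundation = ((15−1)/6)² = 5.444
te_Framing = (6 + 4·7 + 8)/6 = 42/6 = 7; σ²_Framing = ((8−6)/6)² = 0.111
te_Roofing = (6 + 4·8 + 16)/6 = 54/6 = 9; σ²_Roofing = ((16−6)/6)² = 2.778
te_Electrical rough-in = (2 + 4·7 + 12)/6 = 42/6 = 7; σ²_Electrical rough-in = ((12−2)/6)² = 2.778
te_Plumbing rough-in = (10 + 4·12 + 20)/6 = 78/6 = 13; σ²_Plumbing rough-in = ((20−10)/6)² = 2.778
te_HVAC install = (1 + 4·6 + 17)/6 = 42/6 = 7; σ²_HVAC install = ((17−1)/6)² = 7.111
te_Insulation = (6 + 4·10 + 14)/6 = 60/6 = 10; σ²_Insulation = ((14−6)/6)² = 1.778

Forward pass:
ES_Demolition = 0; EF_Demolition = 15
ES_Excavation = 0; EF_Excavation = 14
ES_Foundation = 0; EF_Foundation = 4
ES_Framing = 15; EF_Framing = 15+7 = 22
ES_Roofing = 14; EF_Roofing = 14+9 = 23
ES_Electrical rough-in = max(EF_Demolition=15, EF_Foundation=4) = 15; EF_Electrical rough-in = 15+7 = 22
ES_Plumbing rough-in = 15; EF_Plumbing rough-in = 15+13 = 28
ES_HVAC install = 23; EF_HVAC install = 23+7 = 30
ES_Insulation = max(EF_Framing=22, EF_Electrical rough-in=22, EF_Plumbing rough-in=28, EF_HVAC install=30) = 30; EF_Insulation = 30+10 = 40
Expected project duration μ = 40 days. Critical path: Excavation → Roofing → HVAC install → Insulation.

Variance along critical path = 4.000 + 2.778 + 7.111 + 1.778 = 15.667; σ = √15.667 = 3.958 days.
Z = (44 − 40) / 3.958 = 1.011
P(T ≤ 44) = Φ(1.011) ≈ 0.844

0.844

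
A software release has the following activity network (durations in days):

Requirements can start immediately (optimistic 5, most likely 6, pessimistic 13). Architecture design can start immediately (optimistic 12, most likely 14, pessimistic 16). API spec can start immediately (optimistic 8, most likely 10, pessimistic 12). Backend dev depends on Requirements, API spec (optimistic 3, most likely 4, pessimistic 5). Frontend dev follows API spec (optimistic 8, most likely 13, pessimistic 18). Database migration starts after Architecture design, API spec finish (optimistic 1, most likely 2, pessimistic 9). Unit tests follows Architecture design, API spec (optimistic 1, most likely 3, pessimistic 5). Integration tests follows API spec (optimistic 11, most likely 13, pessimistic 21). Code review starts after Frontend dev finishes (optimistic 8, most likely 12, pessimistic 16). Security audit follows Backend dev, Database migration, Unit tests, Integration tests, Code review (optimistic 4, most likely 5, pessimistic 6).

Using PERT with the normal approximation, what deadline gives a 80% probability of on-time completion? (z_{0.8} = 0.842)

te_Requirements = (5 + 4·6 + 13)/6 = 42/6 = 7; σ²_Requirements = ((13−5)/6)² = 1.778
te_Architecture design = (12 + 4·14 + 16)/6 = 84/6 = 14; σ²_Architecture design = ((16−12)/6)² = 0.444
te_API spec = (8 + 4·10 + 12)/6 = 60/6 = 10; σ²_API spec = ((12−8)/6)² = 0.444
te_Backend dev = (3 + 4·4 + 5)/6 = 24/6 = 4; σ²_Backend dev = ((5−3)/6)² = 0.111
te_Frontend dev = (8 + 4·13 + 18)/6 = 78/6 = 13; σ²_Frontend dev = ((18−8)/6)² = 2.778
te_Database migration = (1 + 4·2 + 9)/6 = 18/6 = 3; σ²_Database migration = ((9−1)/6)² = 1.778
te_Unit tests = (1 + 4·3 + 5)/6 = 18/6 = 3; σ²_Unit tests = ((5−1)/6)² = 0.444
te_Integration tests = (11 + 4·13 + 21)/6 = 84/6 = 14; σ²_Integration tests = ((21−11)/6)² = 2.778
te_Code review = (8 + 4·12 + 16)/6 = 72/6 = 12; σ²_Code review = ((16−8)/6)² = 1.778
te_Security audit = (4 + 4·5 + 6)/6 = 30/6 = 5; σ²_Security audit = ((6−4)/6)² = 0.111

Forward pass:
ES_Requirements = 0; EF_Requirements = 7
ES_Architecture design = 0; EF_Architecture design = 14
ES_API spec = 0; EF_API spec = 10
ES_Backend dev = max(EF_Requirements=7, EF_API spec=10) = 10; EF_Backend dev = 10+4 = 14
ES_Frontend dev = 10; EF_Frontend dev = 10+13 = 23
ES_Database migration = max(EF_Architecture design=14, EF_API spec=10) = 14; EF_Database migration = 14+3 = 17
ES_Unit tests = max(EF_Architecture design=14, EF_API spec=10) = 14; EF_Unit tests = 14+3 = 17
ES_Integration tests = 10; EF_Integration tests = 10+14 = 24
ES_Code review = 23; EF_Code review = 23+12 = 35
ES_Security audit = max(EF_Backend dev=14, EF_Database migration=17, EF_Unit tests=17, EF_Integration tests=24, EF_Code review=35) = 35; EF_Security audit = 35+5 = 40
Expected project duration μ = 40 days. Critical path: API spec → Frontend dev → Code review → Security audit.

Variance along critical path = 0.444 + 2.778 + 1.778 + 0.111 = 5.111; σ = 2.261 days.
D = μ + z·σ = 40 + 0.842·2.261 = 41.9 days

41.9 days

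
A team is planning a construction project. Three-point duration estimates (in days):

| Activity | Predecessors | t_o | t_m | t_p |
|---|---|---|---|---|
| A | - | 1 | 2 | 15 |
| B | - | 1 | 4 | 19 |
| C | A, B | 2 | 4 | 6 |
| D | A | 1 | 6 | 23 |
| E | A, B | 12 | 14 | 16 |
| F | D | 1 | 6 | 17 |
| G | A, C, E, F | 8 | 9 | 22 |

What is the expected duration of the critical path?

te_A = (1 + 4·2 + 15)/6 = 24/6 = 4
te_B = (1 + 4·4 + 19)/6 = 36/6 = 6
te_C = (2 + 4·4 + 6)/6 = 24/6 = 4
te_D = (1 + 4·6 + 23)/6 = 48/6 = 8
te_E = (12 + 4·14 + 16)/6 = 84/6 = 14
te_F = (1 + 4·6 + 17)/6 = 42/6 = 7
te_G = (8 + 4·9 + 22)/6 = 66/6 = 11

Forward pass:
ES_A = 0; EF_A = 4
ES_B = 0; EF_B = 6
ES_C = max(EF_A=4, EF_B=6) = 6; EF_C = 6+4 = 10
ES_D = 4; EF_D = 4+8 = 12
ES_E = max(EF_A=4, EF_B=6) = 6; EF_E = 6+14 = 20
ES_F = 12; EF_F = 12+7 = 19
ES_G = max(EF_A=4, EF_C=10, EF_E=20, EF_F=19) = 20; EF_G = 20+11 = 31
Expected project duration μ = 31 days. Critical path: B → E → G.

31 days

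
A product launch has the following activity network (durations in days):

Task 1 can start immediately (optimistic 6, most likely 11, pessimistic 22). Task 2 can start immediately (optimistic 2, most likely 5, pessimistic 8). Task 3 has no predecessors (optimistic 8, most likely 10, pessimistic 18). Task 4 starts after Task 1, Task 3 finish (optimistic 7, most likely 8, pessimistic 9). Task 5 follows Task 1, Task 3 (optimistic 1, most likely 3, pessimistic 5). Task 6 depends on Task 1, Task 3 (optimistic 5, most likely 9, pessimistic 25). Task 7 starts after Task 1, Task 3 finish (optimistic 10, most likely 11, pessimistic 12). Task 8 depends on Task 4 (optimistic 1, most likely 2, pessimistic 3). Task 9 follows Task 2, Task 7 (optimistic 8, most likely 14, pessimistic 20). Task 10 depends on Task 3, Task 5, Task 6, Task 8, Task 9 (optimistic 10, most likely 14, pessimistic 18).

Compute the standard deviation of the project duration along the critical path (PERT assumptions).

te_Task 1 = (6 + 4·11 + 22)/6 = 72/6 = 12; σ²_Task 1 = ((22−6)/6)² = 7.111
te_Task 2 = (2 + 4·5 + 8)/6 = 30/6 = 5; σ²_Task 2 = ((8−2)/6)² = 1.000
te_Task 3 = (8 + 4·10 + 18)/6 = 66/6 = 11; σ²_Task 3 = ((18−8)/6)² = 2.778
te_Task 4 = (7 + 4·8 + 9)/6 = 48/6 = 8; σ²_Task 4 = ((9−7)/6)² = 0.111
te_Task 5 = (1 + 4·3 + 5)/6 = 18/6 = 3; σ²_Task 5 = ((5−1)/6)² = 0.444
te_Task 6 = (5 + 4·9 + 25)/6 = 66/6 = 11; σ²_Task 6 = ((25−5)/6)² = 11.111
te_Task 7 = (10 + 4·11 + 12)/6 = 66/6 = 11; σ²_Task 7 = ((12−10)/6)² = 0.111
te_Task 8 = (1 + 4·2 + 3)/6 = 12/6 = 2; σ²_Task 8 = ((3−1)/6)² = 0.111
te_Task 9 = (8 + 4·14 + 20)/6 = 84/6 = 14; σ²_Task 9 = ((20−8)/6)² = 4.000
te_Task 10 = (10 + 4·14 + 18)/6 = 84/6 = 14; σ²_Task 10 = ((18−10)/6)² = 1.778

Forward pass:
ES_Task 1 = 0; EF_Task 1 = 12
ES_Task 2 = 0; EF_Task 2 = 5
ES_Task 3 = 0; EF_Task 3 = 11
ES_Task 4 = max(EF_Task 1=12, EF_Task 3=11) = 12; EF_Task 4 = 12+8 = 20
ES_Task 5 = max(EF_Task 1=12, EF_Task 3=11) = 12; EF_Task 5 = 12+3 = 15
ES_Task 6 = max(EF_Task 1=12, EF_Task 3=11) = 12; EF_Task 6 = 12+11 = 23
ES_Task 7 = max(EF_Task 1=12, EF_Task 3=11) = 12; EF_Task 7 = 12+11 = 23
ES_Task 8 = 20; EF_Task 8 = 20+2 = 22
ES_Task 9 = max(EF_Task 2=5, EF_Task 7=23) = 23; EF_Task 9 = 23+14 = 37
ES_Task 10 = max(EF_Task 3=11, EF_Task 5=15, EF_Task 6=23, EF_Task 8=22, EF_Task 9=37) = 37; EF_Task 10 = 37+14 = 51
Expected project duration μ = 51 days. Critical path: Task 1 → Task 7 → Task 9 → Task 10.

Variance along critical path = 7.111 + 0.111 + 4.000 + 1.778 = 13.000
σ = √13.000 = 3.606 days

3.61 days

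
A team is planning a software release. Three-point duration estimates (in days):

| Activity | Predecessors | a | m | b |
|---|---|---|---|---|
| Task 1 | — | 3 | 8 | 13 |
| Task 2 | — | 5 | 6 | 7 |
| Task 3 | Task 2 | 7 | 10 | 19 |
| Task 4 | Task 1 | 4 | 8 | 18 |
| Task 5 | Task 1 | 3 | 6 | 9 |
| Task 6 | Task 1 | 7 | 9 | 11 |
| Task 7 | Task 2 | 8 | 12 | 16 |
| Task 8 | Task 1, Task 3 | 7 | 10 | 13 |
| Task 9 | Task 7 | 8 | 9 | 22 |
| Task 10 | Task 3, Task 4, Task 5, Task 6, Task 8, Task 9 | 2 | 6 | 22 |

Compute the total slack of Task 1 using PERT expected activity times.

11 days

te_Task 1 = (3 + 4·8 + 13)/6 = 48/6 = 8
te_Task 2 = (5 + 4·6 + 7)/6 = 36/6 = 6
te_Task 3 = (7 + 4·10 + 19)/6 = 66/6 = 11
te_Task 4 = (4 + 4·8 + 18)/6 = 54/6 = 9
te_Task 5 = (3 + 4·6 + 9)/6 = 36/6 = 6
te_Task 6 = (7 + 4·9 + 11)/6 = 54/6 = 9
te_Task 7 = (8 + 4·12 + 16)/6 = 72/6 = 12
te_Task 8 = (7 + 4·10 + 13)/6 = 60/6 = 10
te_Task 9 = (8 + 4·9 + 22)/6 = 66/6 = 11
te_Task 10 = (2 + 4·6 + 22)/6 = 48/6 = 8

Forward pass:
ES_Task 1 = 0; EF_Task 1 = 8
ES_Task 2 = 0; EF_Task 2 = 6
ES_Task 3 = 6; EF_Task 3 = 6+11 = 17
ES_Task 4 = 8; EF_Task 4 = 8+9 = 17
ES_Task 5 = 8; EF_Task 5 = 8+6 = 14
ES_Task 6 = 8; EF_Task 6 = 8+9 = 17
ES_Task 7 = 6; EF_Task 7 = 6+12 = 18
ES_Task 8 = max(EF_Task 1=8, EF_Task 3=17) = 17; EF_Task 8 = 17+10 = 27
ES_Task 9 = 18; EF_Task 9 = 18+11 = 29
ES_Task 10 = max(EF_Task 3=17, EF_Task 4=17, EF_Task 5=14, EF_Task 6=17, EF_Task 8=27, EF_Task 9=29) = 29; EF_Task 10 = 29+8 = 37
Expected project duration μ = 37 days. Critical path: Task 2 → Task 7 → Task 9 → Task 10.

Backward pass:
LF_Task 10 = 37; LS_Task 10 = 37−8 = 29
LF_Task 9 = LS_Task 10 = 29; LS_Task 9 = 29−11 = 18
LF_Task 8 = LS_Task 10 = 29; LS_Task 8 = 29−10 = 19
LF_Task 7 = LS_Task 9 = 18; LS_Task 7 = 18−12 = 6
LF_Task 6 = LS_Task 10 = 29; LS_Task 6 = 29−9 = 20
LF_Task 5 = LS_Task 10 = 29; LS_Task 5 = 29−6 = 23
LF_Task 4 = LS_Task 10 = 29; LS_Task 4 = 29−9 = 20
LF_Task 3 = min(LS_Task 8=19, LS_Task 10=29) = 19; LS_Task 3 = 19−11 = 8
LF_Task 2 = min(LS_Task 3=8, LS_Task 7=6) = 6; LS_Task 2 = 6−6 = 0
LF_Task 1 = min(LS_Task 4=20, LS_Task 5=23, LS_Task 6=20, LS_Task 8=19) = 19; LS_Task 1 = 19−8 = 11
Slack_Task 1 = LS_Task 1 − ES_Task 1 = 11 − 0 = 11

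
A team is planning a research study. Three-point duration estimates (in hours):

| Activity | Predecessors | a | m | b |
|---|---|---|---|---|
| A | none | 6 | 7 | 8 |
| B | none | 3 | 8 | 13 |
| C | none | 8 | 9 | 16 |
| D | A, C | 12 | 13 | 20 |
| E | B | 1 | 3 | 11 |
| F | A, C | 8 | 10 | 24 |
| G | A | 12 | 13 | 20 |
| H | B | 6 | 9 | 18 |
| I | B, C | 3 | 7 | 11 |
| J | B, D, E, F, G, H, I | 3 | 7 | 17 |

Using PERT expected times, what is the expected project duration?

32 hours

te_A = (6 + 4·7 + 8)/6 = 42/6 = 7
te_B = (3 + 4·8 + 13)/6 = 48/6 = 8
te_C = (8 + 4·9 + 16)/6 = 60/6 = 10
te_D = (12 + 4·13 + 20)/6 = 84/6 = 14
te_E = (1 + 4·3 + 11)/6 = 24/6 = 4
te_F = (8 + 4·10 + 24)/6 = 72/6 = 12
te_G = (12 + 4·13 + 20)/6 = 84/6 = 14
te_H = (6 + 4·9 + 18)/6 = 60/6 = 10
te_I = (3 + 4·7 + 11)/6 = 42/6 = 7
te_J = (3 + 4·7 + 17)/6 = 48/6 = 8

Forward pass:
ES_A = 0; EF_A = 7
ES_B = 0; EF_B = 8
ES_C = 0; EF_C = 10
ES_D = max(EF_A=7, EF_C=10) = 10; EF_D = 10+14 = 24
ES_E = 8; EF_E = 8+4 = 12
ES_F = max(EF_A=7, EF_C=10) = 10; EF_F = 10+12 = 22
ES_G = 7; EF_G = 7+14 = 21
ES_H = 8; EF_H = 8+10 = 18
ES_I = max(EF_B=8, EF_C=10) = 10; EF_I = 10+7 = 17
ES_J = max(EF_B=8, EF_D=24, EF_E=12, EF_F=22, EF_G=21, EF_H=18, EF_I=17) = 24; EF_J = 24+8 = 32
Expected project duration μ = 32 hours. Critical path: C → D → J.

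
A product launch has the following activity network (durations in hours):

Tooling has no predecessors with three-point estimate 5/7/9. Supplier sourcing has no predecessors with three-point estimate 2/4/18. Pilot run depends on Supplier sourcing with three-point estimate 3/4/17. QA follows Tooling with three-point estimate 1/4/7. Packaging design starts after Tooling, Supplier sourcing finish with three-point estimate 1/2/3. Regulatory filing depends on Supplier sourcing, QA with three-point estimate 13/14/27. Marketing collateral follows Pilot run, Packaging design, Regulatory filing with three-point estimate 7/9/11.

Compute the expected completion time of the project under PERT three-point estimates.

te_Tooling = (5 + 4·7 + 9)/6 = 42/6 = 7
te_Supplier sourcing = (2 + 4·4 + 18)/6 = 36/6 = 6
te_Pilot run = (3 + 4·4 + 17)/6 = 36/6 = 6
te_QA = (1 + 4·4 + 7)/6 = 24/6 = 4
te_Packaging design = (1 + 4·2 + 3)/6 = 12/6 = 2
te_Regulatory filing = (13 + 4·14 + 27)/6 = 96/6 = 16
te_Marketing collateral = (7 + 4·9 + 11)/6 = 54/6 = 9

Forward pass:
ES_Tooling = 0; EF_Tooling = 7
ES_Supplier sourcing = 0; EF_Supplier sourcing = 6
ES_Pilot run = 6; EF_Pilot run = 6+6 = 12
ES_QA = 7; EF_QA = 7+4 = 11
ES_Packaging design = max(EF_Tooling=7, EF_Supplier sourcing=6) = 7; EF_Packaging design = 7+2 = 9
ES_Regulatory filing = max(EF_Supplier sourcing=6, EF_QA=11) = 11; EF_Regulatory filing = 11+16 = 27
ES_Marketing collateral = max(EF_Pilot run=12, EF_Packaging design=9, EF_Regulatory filing=27) = 27; EF_Marketing collateral = 27+9 = 36
Expected project duration μ = 36 hours. Critical path: Tooling → QA → Regulatory filing → Marketing collateral.

36 hours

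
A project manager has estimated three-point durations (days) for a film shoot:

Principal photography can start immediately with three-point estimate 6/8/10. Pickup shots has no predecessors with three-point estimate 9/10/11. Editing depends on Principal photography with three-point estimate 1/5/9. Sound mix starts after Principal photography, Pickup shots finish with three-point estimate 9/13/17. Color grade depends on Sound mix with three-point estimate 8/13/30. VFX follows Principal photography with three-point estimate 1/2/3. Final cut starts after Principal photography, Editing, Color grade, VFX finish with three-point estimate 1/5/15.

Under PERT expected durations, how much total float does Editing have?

te_Principal photography = (6 + 4·8 + 10)/6 = 48/6 = 8
te_Pickup shots = (9 + 4·10 + 11)/6 = 60/6 = 10
te_Editing = (1 + 4·5 + 9)/6 = 30/6 = 5
te_Sound mix = (9 + 4·13 + 17)/6 = 78/6 = 13
te_Color grade = (8 + 4·13 + 30)/6 = 90/6 = 15
te_VFX = (1 + 4·2 + 3)/6 = 12/6 = 2
te_Final cut = (1 + 4·5 + 15)/6 = 36/6 = 6

Forward pass:
ES_Principal photography = 0; EF_Principal photography = 8
ES_Pickup shots = 0; EF_Pickup shots = 10
ES_Editing = 8; EF_Editing = 8+5 = 13
ES_Sound mix = max(EF_Principal photography=8, EF_Pickup shots=10) = 10; EF_Sound mix = 10+13 = 23
ES_Color grade = 23; EF_Color grade = 23+15 = 38
ES_VFX = 8; EF_VFX = 8+2 = 10
ES_Final cut = max(EF_Principal photography=8, EF_Editing=13, EF_Color grade=38, EF_VFX=10) = 38; EF_Final cut = 38+6 = 44
Expected project duration μ = 44 days. Critical path: Pickup shots → Sound mix → Color grade → Final cut.

Backward pass:
LF_Final cut = 44; LS_Final cut = 44−6 = 38
LF_VFX = LS_Final cut = 38; LS_VFX = 38−2 = 36
LF_Color grade = LS_Final cut = 38; LS_Color grade = 38−15 = 23
LF_Sound mix = LS_Color grade = 23; LS_Sound mix = 23−13 = 10
LF_Editing = LS_Final cut = 38; LS_Editing = 38−5 = 33
LF_Pickup shots = LS_Sound mix = 10; LS_Pickup shots = 10−10 = 0
LF_Principal photography = min(LS_Editing=33, LS_Sound mix=10, LS_VFX=36, LS_Final cut=38) = 10; LS_Principal photography = 10−8 = 2
Slack_Editing = LS_Editing − ES_Editing = 33 − 8 = 25

25 days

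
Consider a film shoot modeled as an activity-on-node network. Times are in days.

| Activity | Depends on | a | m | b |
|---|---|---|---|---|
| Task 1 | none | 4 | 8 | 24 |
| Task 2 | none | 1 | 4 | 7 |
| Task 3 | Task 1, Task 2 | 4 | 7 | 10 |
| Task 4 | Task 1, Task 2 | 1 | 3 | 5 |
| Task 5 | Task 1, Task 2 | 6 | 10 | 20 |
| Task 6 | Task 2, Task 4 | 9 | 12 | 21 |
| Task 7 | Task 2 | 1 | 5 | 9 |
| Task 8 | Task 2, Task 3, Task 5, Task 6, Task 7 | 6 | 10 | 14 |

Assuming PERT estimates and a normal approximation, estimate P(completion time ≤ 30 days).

0.075

te_Task 1 = (4 + 4·8 + 24)/6 = 60/6 = 10; σ²_Task 1 = ((24−4)/6)² = 11.111
te_Task 2 = (1 + 4·4 + 7)/6 = 24/6 = 4; σ²_Task 2 = ((7−1)/6)² = 1.000
te_Task 3 = (4 + 4·7 + 10)/6 = 42/6 = 7; σ²_Task 3 = ((10−4)/6)² = 1.000
te_Task 4 = (1 + 4·3 + 5)/6 = 18/6 = 3; σ²_Task 4 = ((5−1)/6)² = 0.444
te_Task 5 = (6 + 4·10 + 20)/6 = 66/6 = 11; σ²_Task 5 = ((20−6)/6)² = 5.444
te_Task 6 = (9 + 4·12 + 21)/6 = 78/6 = 13; σ²_Task 6 = ((21−9)/6)² = 4.000
te_Task 7 = (1 + 4·5 + 9)/6 = 30/6 = 5; σ²_Task 7 = ((9−1)/6)² = 1.778
te_Task 8 = (6 + 4·10 + 14)/6 = 60/6 = 10; σ²_Task 8 = ((14−6)/6)² = 1.778

Forward pass:
ES_Task 1 = 0; EF_Task 1 = 10
ES_Task 2 = 0; EF_Task 2 = 4
ES_Task 3 = max(EF_Task 1=10, EF_Task 2=4) = 10; EF_Task 3 = 10+7 = 17
ES_Task 4 = max(EF_Task 1=10, EF_Task 2=4) = 10; EF_Task 4 = 10+3 = 13
ES_Task 5 = max(EF_Task 1=10, EF_Task 2=4) = 10; EF_Task 5 = 10+11 = 21
ES_Task 6 = max(EF_Task 2=4, EF_Task 4=13) = 13; EF_Task 6 = 13+13 = 26
ES_Task 7 = 4; EF_Task 7 = 4+5 = 9
ES_Task 8 = max(EF_Task 2=4, EF_Task 3=17, EF_Task 5=21, EF_Task 6=26, EF_Task 7=9) = 26; EF_Task 8 = 26+10 = 36
Expected project duration μ = 36 days. Critical path: Task 1 → Task 4 → Task 6 → Task 8.

Variance along critical path = 11.111 + 0.444 + 4.000 + 1.778 = 17.333; σ = √17.333 = 4.163 days.
Z = (30 − 36) / 4.163 = -1.441
P(T ≤ 30) = Φ(-1.441) ≈ 0.075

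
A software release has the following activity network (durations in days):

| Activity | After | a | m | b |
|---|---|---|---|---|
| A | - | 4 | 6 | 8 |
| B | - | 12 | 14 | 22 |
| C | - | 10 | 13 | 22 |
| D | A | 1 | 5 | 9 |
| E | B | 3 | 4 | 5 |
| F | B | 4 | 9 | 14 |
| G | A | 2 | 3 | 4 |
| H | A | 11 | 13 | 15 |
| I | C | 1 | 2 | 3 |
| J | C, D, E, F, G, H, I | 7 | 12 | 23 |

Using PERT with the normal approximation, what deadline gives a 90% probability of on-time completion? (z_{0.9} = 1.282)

te_A = (4 + 4·6 + 8)/6 = 36/6 = 6; σ²_A = ((8−4)/6)² = 0.444
te_B = (12 + 4·14 + 22)/6 = 90/6 = 15; σ²_B = ((22−12)/6)² = 2.778
te_C = (10 + 4·13 + 22)/6 = 84/6 = 14; σ²_C = ((22−10)/6)² = 4.000
te_D = (1 + 4·5 + 9)/6 = 30/6 = 5; σ²_D = ((9−1)/6)² = 1.778
te_E = (3 + 4·4 + 5)/6 = 24/6 = 4; σ²_E = ((5−3)/6)² = 0.111
te_F = (4 + 4·9 + 14)/6 = 54/6 = 9; σ²_F = ((14−4)/6)² = 2.778
te_G = (2 + 4·3 + 4)/6 = 18/6 = 3; σ²_G = ((4−2)/6)² = 0.111
te_H = (11 + 4·13 + 15)/6 = 78/6 = 13; σ²_H = ((15−11)/6)² = 0.444
te_I = (1 + 4·2 + 3)/6 = 12/6 = 2; σ²_I = ((3−1)/6)² = 0.111
te_J = (7 + 4·12 + 23)/6 = 78/6 = 13; σ²_J = ((23−7)/6)² = 7.111

Forward pass:
ES_A = 0; EF_A = 6
ES_B = 0; EF_B = 15
ES_C = 0; EF_C = 14
ES_D = 6; EF_D = 6+5 = 11
ES_E = 15; EF_E = 15+4 = 19
ES_F = 15; EF_F = 15+9 = 24
ES_G = 6; EF_G = 6+3 = 9
ES_H = 6; EF_H = 6+13 = 19
ES_I = 14; EF_I = 14+2 = 16
ES_J = max(EF_C=14, EF_D=11, EF_E=19, EF_F=24, EF_G=9, EF_H=19, EF_I=16) = 24; EF_J = 24+13 = 37
Expected project duration μ = 37 days. Critical path: B → F → J.

Variance along critical path = 2.778 + 2.778 + 7.111 = 12.667; σ = 3.559 days.
D = μ + z·σ = 37 + 1.282·3.559 = 41.6 days

41.6 days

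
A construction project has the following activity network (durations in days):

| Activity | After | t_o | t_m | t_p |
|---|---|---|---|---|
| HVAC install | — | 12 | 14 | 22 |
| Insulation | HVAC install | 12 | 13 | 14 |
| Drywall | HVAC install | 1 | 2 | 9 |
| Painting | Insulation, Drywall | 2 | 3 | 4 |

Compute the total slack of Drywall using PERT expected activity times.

te_HVAC install = (12 + 4·14 + 22)/6 = 90/6 = 15
te_Insulation = (12 + 4·13 + 14)/6 = 78/6 = 13
te_Drywall = (1 + 4·2 + 9)/6 = 18/6 = 3
te_Painting = (2 + 4·3 + 4)/6 = 18/6 = 3

Forward pass:
ES_HVAC install = 0; EF_HVAC install = 15
ES_Insulation = 15; EF_Insulation = 15+13 = 28
ES_Drywall = 15; EF_Drywall = 15+3 = 18
ES_Painting = max(EF_Insulation=28, EF_Drywall=18) = 28; EF_Painting = 28+3 = 31
Expected project duration μ = 31 days. Critical path: HVAC install → Insulation → Painting.

Backward pass:
LF_Painting = 31; LS_Painting = 31−3 = 28
LF_Drywall = LS_Painting = 28; LS_Drywall = 28−3 = 25
LF_Insulation = LS_Painting = 28; LS_Insulation = 28−13 = 15
LF_HVAC install = min(LS_Insulation=15, LS_Drywall=25) = 15; LS_HVAC install = 15−15 = 0
Slack_Drywall = LS_Drywall − ES_Drywall = 25 − 15 = 10

10 days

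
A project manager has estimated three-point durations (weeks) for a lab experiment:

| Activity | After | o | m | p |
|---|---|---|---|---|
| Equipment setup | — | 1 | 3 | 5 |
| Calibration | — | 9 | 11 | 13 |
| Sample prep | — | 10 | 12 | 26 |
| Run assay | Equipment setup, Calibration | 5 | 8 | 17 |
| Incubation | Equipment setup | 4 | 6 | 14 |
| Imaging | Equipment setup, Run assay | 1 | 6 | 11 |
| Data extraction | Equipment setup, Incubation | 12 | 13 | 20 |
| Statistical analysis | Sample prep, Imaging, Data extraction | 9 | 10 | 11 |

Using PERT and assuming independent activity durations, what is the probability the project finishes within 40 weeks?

te_Equipment setup = (1 + 4·3 + 5)/6 = 18/6 = 3; σ²_Equipment setup = ((5−1)/6)² = 0.444
te_Calibration = (9 + 4·11 + 13)/6 = 66/6 = 11; σ²_Calibration = ((13−9)/6)² = 0.444
te_Sample prep = (10 + 4·12 + 26)/6 = 84/6 = 14; σ²_Sample prep = ((26−10)/6)² = 7.111
te_Run assay = (5 + 4·8 + 17)/6 = 54/6 = 9; σ²_Run assay = ((17−5)/6)² = 4.000
te_Incubation = (4 + 4·6 + 14)/6 = 42/6 = 7; σ²_Incubation = ((14−4)/6)² = 2.778
te_Imaging = (1 + 4·6 + 11)/6 = 36/6 = 6; σ²_Imaging = ((11−1)/6)² = 2.778
te_Data extraction = (12 + 4·13 + 20)/6 = 84/6 = 14; σ²_Data extraction = ((20−12)/6)² = 1.778
te_Statistical analysis = (9 + 4·10 + 11)/6 = 60/6 = 10; σ²_Statistical analysis = ((11−9)/6)² = 0.111

Forward pass:
ES_Equipment setup = 0; EF_Equipment setup = 3
ES_Calibration = 0; EF_Calibration = 11
ES_Sample prep = 0; EF_Sample prep = 14
ES_Run assay = max(EF_Equipment setup=3, EF_Calibration=11) = 11; EF_Run assay = 11+9 = 20
ES_Incubation = 3; EF_Incubation = 3+7 = 10
ES_Imaging = max(EF_Equipment setup=3, EF_Run assay=20) = 20; EF_Imaging = 20+6 = 26
ES_Data extraction = max(EF_Equipment setup=3, EF_Incubation=10) = 10; EF_Data extraction = 10+14 = 24
ES_Statistical analysis = max(EF_Sample prep=14, EF_Imaging=26, EF_Data extraction=24) = 26; EF_Statistical analysis = 26+10 = 36
Expected project duration μ = 36 weeks. Critical path: Calibration → Run assay → Imaging → Statistical analysis.

Variance along critical path = 0.444 + 4.000 + 2.778 + 0.111 = 7.333; σ = √7.333 = 2.708 weeks.
Z = (40 − 36) / 2.708 = 1.477
P(T ≤ 40) = Φ(1.477) ≈ 0.930

0.930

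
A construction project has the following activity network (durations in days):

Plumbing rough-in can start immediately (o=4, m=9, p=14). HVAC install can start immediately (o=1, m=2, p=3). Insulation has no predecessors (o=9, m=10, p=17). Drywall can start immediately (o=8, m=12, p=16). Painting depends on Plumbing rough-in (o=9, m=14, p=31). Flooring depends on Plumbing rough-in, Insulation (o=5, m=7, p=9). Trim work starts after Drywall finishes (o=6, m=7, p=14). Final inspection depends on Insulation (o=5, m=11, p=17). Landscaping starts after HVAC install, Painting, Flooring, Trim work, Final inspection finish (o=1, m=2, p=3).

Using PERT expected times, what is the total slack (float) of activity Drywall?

5 days

te_Plumbing rough-in = (4 + 4·9 + 14)/6 = 54/6 = 9
te_HVAC install = (1 + 4·2 + 3)/6 = 12/6 = 2
te_Insulation = (9 + 4·10 + 17)/6 = 66/6 = 11
te_Drywall = (8 + 4·12 + 16)/6 = 72/6 = 12
te_Painting = (9 + 4·14 + 31)/6 = 96/6 = 16
te_Flooring = (5 + 4·7 + 9)/6 = 42/6 = 7
te_Trim work = (6 + 4·7 + 14)/6 = 48/6 = 8
te_Final inspection = (5 + 4·11 + 17)/6 = 66/6 = 11
te_Landscaping = (1 + 4·2 + 3)/6 = 12/6 = 2

Forward pass:
ES_Plumbing rough-in = 0; EF_Plumbing rough-in = 9
ES_HVAC install = 0; EF_HVAC install = 2
ES_Insulation = 0; EF_Insulation = 11
ES_Drywall = 0; EF_Drywall = 12
ES_Painting = 9; EF_Painting = 9+16 = 25
ES_Flooring = max(EF_Plumbing rough-in=9, EF_Insulation=11) = 11; EF_Flooring = 11+7 = 18
ES_Trim work = 12; EF_Trim work = 12+8 = 20
ES_Final inspection = 11; EF_Final inspection = 11+11 = 22
ES_Landscaping = max(EF_HVAC install=2, EF_Painting=25, EF_Flooring=18, EF_Trim work=20, EF_Final inspection=22) = 25; EF_Landscaping = 25+2 = 27
Expected project duration μ = 27 days. Critical path: Plumbing rough-in → Painting → Landscaping.

Backward pass:
LF_Landscaping = 27; LS_Landscaping = 27−2 = 25
LF_Final inspection = LS_Landscaping = 25; LS_Final inspection = 25−11 = 14
LF_Trim work = LS_Landscaping = 25; LS_Trim work = 25−8 = 17
LF_Flooring = LS_Landscaping = 25; LS_Flooring = 25−7 = 18
LF_Painting = LS_Landscaping = 25; LS_Painting = 25−16 = 9
LF_Drywall = LS_Trim work = 17; LS_Drywall = 17−12 = 5
LF_Insulation = min(LS_Flooring=18, LS_Final inspection=14) = 14; LS_Insulation = 14−11 = 3
LF_HVAC install = LS_Landscaping = 25; LS_HVAC install = 25−2 = 23
LF_Plumbing rough-in = min(LS_Painting=9, LS_Flooring=18) = 9; LS_Plumbing rough-in = 9−9 = 0
Slack_Drywall = LS_Drywall − ES_Drywall = 5 − 0 = 5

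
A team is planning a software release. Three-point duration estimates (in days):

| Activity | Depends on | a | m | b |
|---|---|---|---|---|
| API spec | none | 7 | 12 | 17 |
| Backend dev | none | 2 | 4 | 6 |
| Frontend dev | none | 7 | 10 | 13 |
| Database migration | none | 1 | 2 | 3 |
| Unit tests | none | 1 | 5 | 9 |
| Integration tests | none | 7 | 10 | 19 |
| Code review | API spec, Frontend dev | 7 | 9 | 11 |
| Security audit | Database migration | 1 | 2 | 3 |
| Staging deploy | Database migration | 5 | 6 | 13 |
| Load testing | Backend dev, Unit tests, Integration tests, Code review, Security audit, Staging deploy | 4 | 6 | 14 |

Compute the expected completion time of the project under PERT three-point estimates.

28 days

te_API spec = (7 + 4·12 + 17)/6 = 72/6 = 12
te_Backend dev = (2 + 4·4 + 6)/6 = 24/6 = 4
te_Frontend dev = (7 + 4·10 + 13)/6 = 60/6 = 10
te_Database migration = (1 + 4·2 + 3)/6 = 12/6 = 2
te_Unit tests = (1 + 4·5 + 9)/6 = 30/6 = 5
te_Integration tests = (7 + 4·10 + 19)/6 = 66/6 = 11
te_Code review = (7 + 4·9 + 11)/6 = 54/6 = 9
te_Security audit = (1 + 4·2 + 3)/6 = 12/6 = 2
te_Staging deploy = (5 + 4·6 + 13)/6 = 42/6 = 7
te_Load testing = (4 + 4·6 + 14)/6 = 42/6 = 7

Forward pass:
ES_API spec = 0; EF_API spec = 12
ES_Backend dev = 0; EF_Backend dev = 4
ES_Frontend dev = 0; EF_Frontend dev = 10
ES_Database migration = 0; EF_Database migration = 2
ES_Unit tests = 0; EF_Unit tests = 5
ES_Integration tests = 0; EF_Integration tests = 11
ES_Code review = max(EF_API spec=12, EF_Frontend dev=10) = 12; EF_Code review = 12+9 = 21
ES_Security audit = 2; EF_Security audit = 2+2 = 4
ES_Staging deploy = 2; EF_Staging deploy = 2+7 = 9
ES_Load testing = max(EF_Backend dev=4, EF_Unit tests=5, EF_Integration tests=11, EF_Code review=21, EF_Security audit=4, EF_Staging deploy=9) = 21; EF_Load testing = 21+7 = 28
Expected project duration μ = 28 days. Critical path: API spec → Code review → Load testing.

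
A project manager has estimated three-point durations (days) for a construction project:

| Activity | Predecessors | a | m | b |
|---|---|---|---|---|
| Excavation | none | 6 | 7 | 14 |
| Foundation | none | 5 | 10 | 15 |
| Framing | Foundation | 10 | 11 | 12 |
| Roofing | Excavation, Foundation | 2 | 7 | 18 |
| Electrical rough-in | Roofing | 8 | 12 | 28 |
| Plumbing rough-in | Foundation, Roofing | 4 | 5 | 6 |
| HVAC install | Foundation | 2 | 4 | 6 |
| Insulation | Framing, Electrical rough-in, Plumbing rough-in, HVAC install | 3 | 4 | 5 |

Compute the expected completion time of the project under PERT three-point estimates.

te_Excavation = (6 + 4·7 + 14)/6 = 48/6 = 8
te_Foundation = (5 + 4·10 + 15)/6 = 60/6 = 10
te_Framing = (10 + 4·11 + 12)/6 = 66/6 = 11
te_Roofing = (2 + 4·7 + 18)/6 = 48/6 = 8
te_Electrical rough-in = (8 + 4·12 + 28)/6 = 84/6 = 14
te_Plumbing rough-in = (4 + 4·5 + 6)/6 = 30/6 = 5
te_HVAC install = (2 + 4·4 + 6)/6 = 24/6 = 4
te_Insulation = (3 + 4·4 + 5)/6 = 24/6 = 4

Forward pass:
ES_Excavation = 0; EF_Excavation = 8
ES_Foundation = 0; EF_Foundation = 10
ES_Framing = 10; EF_Framing = 10+11 = 21
ES_Roofing = max(EF_Excavation=8, EF_Foundation=10) = 10; EF_Roofing = 10+8 = 18
ES_Electrical rough-in = 18; EF_Electrical rough-in = 18+14 = 32
ES_Plumbing rough-in = max(EF_Foundation=10, EF_Roofing=18) = 18; EF_Plumbing rough-in = 18+5 = 23
ES_HVAC install = 10; EF_HVAC install = 10+4 = 14
ES_Insulation = max(EF_Framing=21, EF_Electrical rough-in=32, EF_Plumbing rough-in=23, EF_HVAC install=14) = 32; EF_Insulation = 32+4 = 36
Expected project duration μ = 36 days. Critical path: Foundation → Roofing → Electrical rough-in → Insulation.

36 days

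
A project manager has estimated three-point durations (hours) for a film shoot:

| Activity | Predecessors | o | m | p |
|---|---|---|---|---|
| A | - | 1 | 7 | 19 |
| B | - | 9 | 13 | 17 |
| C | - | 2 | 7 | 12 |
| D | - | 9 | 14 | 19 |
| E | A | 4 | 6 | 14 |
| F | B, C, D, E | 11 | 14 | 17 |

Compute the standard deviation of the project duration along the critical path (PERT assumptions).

3.57 hours

te_A = (1 + 4·7 + 19)/6 = 48/6 = 8; σ²_A = ((19−1)/6)² = 9.000
te_B = (9 + 4·13 + 17)/6 = 78/6 = 13; σ²_B = ((17−9)/6)² = 1.778
te_C = (2 + 4·7 + 12)/6 = 42/6 = 7; σ²_C = ((12−2)/6)² = 2.778
te_D = (9 + 4·14 + 19)/6 = 84/6 = 14; σ²_D = ((19−9)/6)² = 2.778
te_E = (4 + 4·6 + 14)/6 = 42/6 = 7; σ²_E = ((14−4)/6)² = 2.778
te_F = (11 + 4·14 + 17)/6 = 84/6 = 14; σ²_F = ((17−11)/6)² = 1.000

Forward pass:
ES_A = 0; EF_A = 8
ES_B = 0; EF_B = 13
ES_C = 0; EF_C = 7
ES_D = 0; EF_D = 14
ES_E = 8; EF_E = 8+7 = 15
ES_F = max(EF_B=13, EF_C=7, EF_D=14, EF_E=15) = 15; EF_F = 15+14 = 29
Expected project duration μ = 29 hours. Critical path: A → E → F.

Variance along critical path = 9.000 + 2.778 + 1.000 = 12.778
σ = √12.778 = 3.575 hours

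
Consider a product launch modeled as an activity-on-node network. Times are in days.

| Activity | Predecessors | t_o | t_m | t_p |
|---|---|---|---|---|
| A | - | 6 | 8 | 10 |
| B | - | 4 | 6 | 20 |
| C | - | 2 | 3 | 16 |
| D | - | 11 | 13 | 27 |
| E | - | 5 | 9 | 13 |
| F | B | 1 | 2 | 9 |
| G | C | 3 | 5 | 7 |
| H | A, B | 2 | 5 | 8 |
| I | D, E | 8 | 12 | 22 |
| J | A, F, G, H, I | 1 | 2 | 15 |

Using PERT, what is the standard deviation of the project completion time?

4.24 days

te_A = (6 + 4·8 + 10)/6 = 48/6 = 8; σ²_A = ((10−6)/6)² = 0.444
te_B = (4 + 4·6 + 20)/6 = 48/6 = 8; σ²_B = ((20−4)/6)² = 7.111
te_C = (2 + 4·3 + 16)/6 = 30/6 = 5; σ²_C = ((16−2)/6)² = 5.444
te_D = (11 + 4·13 + 27)/6 = 90/6 = 15; σ²_D = ((27−11)/6)² = 7.111
te_E = (5 + 4·9 + 13)/6 = 54/6 = 9; σ²_E = ((13−5)/6)² = 1.778
te_F = (1 + 4·2 + 9)/6 = 18/6 = 3; σ²_F = ((9−1)/6)² = 1.778
te_G = (3 + 4·5 + 7)/6 = 30/6 = 5; σ²_G = ((7−3)/6)² = 0.444
te_H = (2 + 4·5 + 8)/6 = 30/6 = 5; σ²_H = ((8−2)/6)² = 1.000
te_I = (8 + 4·12 + 22)/6 = 78/6 = 13; σ²_I = ((22−8)/6)² = 5.444
te_J = (1 + 4·2 + 15)/6 = 24/6 = 4; σ²_J = ((15−1)/6)² = 5.444

Forward pass:
ES_A = 0; EF_A = 8
ES_B = 0; EF_B = 8
ES_C = 0; EF_C = 5
ES_D = 0; EF_D = 15
ES_E = 0; EF_E = 9
ES_F = 8; EF_F = 8+3 = 11
ES_G = 5; EF_G = 5+5 = 10
ES_H = max(EF_A=8, EF_B=8) = 8; EF_H = 8+5 = 13
ES_I = max(EF_D=15, EF_E=9) = 15; EF_I = 15+13 = 28
ES_J = max(EF_A=8, EF_F=11, EF_G=10, EF_H=13, EF_I=28) = 28; EF_J = 28+4 = 32
Expected project duration μ = 32 days. Critical path: D → I → J.

Variance along critical path = 7.111 + 5.444 + 5.444 = 18.000
σ = √18.000 = 4.243 days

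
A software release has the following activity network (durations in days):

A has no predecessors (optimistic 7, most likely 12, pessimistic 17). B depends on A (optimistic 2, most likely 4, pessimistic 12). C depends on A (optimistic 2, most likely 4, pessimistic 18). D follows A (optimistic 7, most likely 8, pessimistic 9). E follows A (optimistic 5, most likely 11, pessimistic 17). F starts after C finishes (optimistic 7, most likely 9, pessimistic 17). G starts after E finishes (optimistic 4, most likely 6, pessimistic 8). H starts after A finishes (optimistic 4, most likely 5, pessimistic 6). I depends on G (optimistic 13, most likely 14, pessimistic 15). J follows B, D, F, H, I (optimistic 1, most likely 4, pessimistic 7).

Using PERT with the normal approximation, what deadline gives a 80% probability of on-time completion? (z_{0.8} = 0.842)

te_A = (7 + 4·12 + 17)/6 = 72/6 = 12; σ²_A = ((17−7)/6)² = 2.778
te_B = (2 + 4·4 + 12)/6 = 30/6 = 5; σ²_B = ((12−2)/6)² = 2.778
te_C = (2 + 4·4 + 18)/6 = 36/6 = 6; σ²_C = ((18−2)/6)² = 7.111
te_D = (7 + 4·8 + 9)/6 = 48/6 = 8; σ²_D = ((9−7)/6)² = 0.111
te_E = (5 + 4·11 + 17)/6 = 66/6 = 11; σ²_E = ((17−5)/6)² = 4.000
te_F = (7 + 4·9 + 17)/6 = 60/6 = 10; σ²_F = ((17−7)/6)² = 2.778
te_G = (4 + 4·6 + 8)/6 = 36/6 = 6; σ²_G = ((8−4)/6)² = 0.444
te_H = (4 + 4·5 + 6)/6 = 30/6 = 5; σ²_H = ((6−4)/6)² = 0.111
te_I = (13 + 4·14 + 15)/6 = 84/6 = 14; σ²_I = ((15−13)/6)² = 0.111
te_J = (1 + 4·4 + 7)/6 = 24/6 = 4; σ²_J = ((7−1)/6)² = 1.000

Forward pass:
ES_A = 0; EF_A = 12
ES_B = 12; EF_B = 12+5 = 17
ES_C = 12; EF_C = 12+6 = 18
ES_D = 12; EF_D = 12+8 = 20
ES_E = 12; EF_E = 12+11 = 23
ES_F = 18; EF_F = 18+10 = 28
ES_G = 23; EF_G = 23+6 = 29
ES_H = 12; EF_H = 12+5 = 17
ES_I = 29; EF_I = 29+14 = 43
ES_J = max(EF_B=17, EF_D=20, EF_F=28, EF_H=17, EF_I=43) = 43; EF_J = 43+4 = 47
Expected project duration μ = 47 days. Critical path: A → E → G → I → J.

Variance along critical path = 2.778 + 4.000 + 0.444 + 0.111 + 1.000 = 8.333; σ = 2.887 days.
D = μ + z·σ = 47 + 0.842·2.887 = 49.4 days

49.4 days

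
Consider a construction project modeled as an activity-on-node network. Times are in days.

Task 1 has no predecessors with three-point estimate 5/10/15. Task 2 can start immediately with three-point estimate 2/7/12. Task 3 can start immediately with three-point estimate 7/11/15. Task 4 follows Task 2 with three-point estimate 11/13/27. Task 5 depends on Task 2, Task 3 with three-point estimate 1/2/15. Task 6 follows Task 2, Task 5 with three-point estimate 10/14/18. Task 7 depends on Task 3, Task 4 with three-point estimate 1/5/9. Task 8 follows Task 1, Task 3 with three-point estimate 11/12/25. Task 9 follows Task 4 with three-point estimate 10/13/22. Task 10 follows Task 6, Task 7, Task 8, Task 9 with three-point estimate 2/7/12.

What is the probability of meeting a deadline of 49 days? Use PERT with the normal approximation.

te_Task 1 = (5 + 4·10 + 15)/6 = 60/6 = 10; σ²_Task 1 = ((15−5)/6)² = 2.778
te_Task 2 = (2 + 4·7 + 12)/6 = 42/6 = 7; σ²_Task 2 = ((12−2)/6)² = 2.778
te_Task 3 = (7 + 4·11 + 15)/6 = 66/6 = 11; σ²_Task 3 = ((15−7)/6)² = 1.778
te_Task 4 = (11 + 4·13 + 27)/6 = 90/6 = 15; σ²_Task 4 = ((27−11)/6)² = 7.111
te_Task 5 = (1 + 4·2 + 15)/6 = 24/6 = 4; σ²_Task 5 = ((15−1)/6)² = 5.444
te_Task 6 = (10 + 4·14 + 18)/6 = 84/6 = 14; σ²_Task 6 = ((18−10)/6)² = 1.778
te_Task 7 = (1 + 4·5 + 9)/6 = 30/6 = 5; σ²_Task 7 = ((9−1)/6)² = 1.778
te_Task 8 = (11 + 4·12 + 25)/6 = 84/6 = 14; σ²_Task 8 = ((25−11)/6)² = 5.444
te_Task 9 = (10 + 4·13 + 22)/6 = 84/6 = 14; σ²_Task 9 = ((22−10)/6)² = 4.000
te_Task 10 = (2 + 4·7 + 12)/6 = 42/6 = 7; σ²_Task 10 = ((12−2)/6)² = 2.778

Forward pass:
ES_Task 1 = 0; EF_Task 1 = 10
ES_Task 2 = 0; EF_Task 2 = 7
ES_Task 3 = 0; EF_Task 3 = 11
ES_Task 4 = 7; EF_Task 4 = 7+15 = 22
ES_Task 5 = max(EF_Task 2=7, EF_Task 3=11) = 11; EF_Task 5 = 11+4 = 15
ES_Task 6 = max(EF_Task 2=7, EF_Task 5=15) = 15; EF_Task 6 = 15+14 = 29
ES_Task 7 = max(EF_Task 3=11, EF_Task 4=22) = 22; EF_Task 7 = 22+5 = 27
ES_Task 8 = max(EF_Task 1=10, EF_Task 3=11) = 11; EF_Task 8 = 11+14 = 25
ES_Task 9 = 22; EF_Task 9 = 22+14 = 36
ES_Task 10 = max(EF_Task 6=29, EF_Task 7=27, EF_Task 8=25, EF_Task 9=36) = 36; EF_Task 10 = 36+7 = 43
Expected project duration μ = 43 days. Critical path: Task 2 → Task 4 → Task 9 → Task 10.

Variance along critical path = 2.778 + 7.111 + 4.000 + 2.778 = 16.667; σ = √16.667 = 4.082 days.
Z = (49 − 43) / 4.082 = 1.470
P(T ≤ 49) = Φ(1.470) ≈ 0.929

0.929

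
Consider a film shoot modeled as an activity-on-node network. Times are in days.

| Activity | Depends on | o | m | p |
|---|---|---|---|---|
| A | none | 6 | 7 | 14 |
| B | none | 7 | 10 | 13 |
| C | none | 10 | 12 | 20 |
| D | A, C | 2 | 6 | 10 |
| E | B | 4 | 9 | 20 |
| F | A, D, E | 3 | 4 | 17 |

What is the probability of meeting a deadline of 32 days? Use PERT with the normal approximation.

0.948

te_A = (6 + 4·7 + 14)/6 = 48/6 = 8; σ²_A = ((14−6)/6)² = 1.778
te_B = (7 + 4·10 + 13)/6 = 60/6 = 10; σ²_B = ((13−7)/6)² = 1.000
te_C = (10 + 4·12 + 20)/6 = 78/6 = 13; σ²_C = ((20−10)/6)² = 2.778
te_D = (2 + 4·6 + 10)/6 = 36/6 = 6; σ²_D = ((10−2)/6)² = 1.778
te_E = (4 + 4·9 + 20)/6 = 60/6 = 10; σ²_E = ((20−4)/6)² = 7.111
te_F = (3 + 4·4 + 17)/6 = 36/6 = 6; σ²_F = ((17−3)/6)² = 5.444

Forward pass:
ES_A = 0; EF_A = 8
ES_B = 0; EF_B = 10
ES_C = 0; EF_C = 13
ES_D = max(EF_A=8, EF_C=13) = 13; EF_D = 13+6 = 19
ES_E = 10; EF_E = 10+10 = 20
ES_F = max(EF_A=8, EF_D=19, EF_E=20) = 20; EF_F = 20+6 = 26
Expected project duration μ = 26 days. Critical path: B → E → F.

Variance along critical path = 1.000 + 7.111 + 5.444 = 13.556; σ = √13.556 = 3.682 days.
Z = (32 − 26) / 3.682 = 1.630
P(T ≤ 32) = Φ(1.630) ≈ 0.948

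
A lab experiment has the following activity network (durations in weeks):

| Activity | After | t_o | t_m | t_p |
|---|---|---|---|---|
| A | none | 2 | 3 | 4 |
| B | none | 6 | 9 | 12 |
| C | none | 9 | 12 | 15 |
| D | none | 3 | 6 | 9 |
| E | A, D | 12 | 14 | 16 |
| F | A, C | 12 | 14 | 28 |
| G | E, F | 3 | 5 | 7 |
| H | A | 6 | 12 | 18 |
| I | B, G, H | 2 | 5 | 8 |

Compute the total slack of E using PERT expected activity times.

8 weeks

te_A = (2 + 4·3 + 4)/6 = 18/6 = 3
te_B = (6 + 4·9 + 12)/6 = 54/6 = 9
te_C = (9 + 4·12 + 15)/6 = 72/6 = 12
te_D = (3 + 4·6 + 9)/6 = 36/6 = 6
te_E = (12 + 4·14 + 16)/6 = 84/6 = 14
te_F = (12 + 4·14 + 28)/6 = 96/6 = 16
te_G = (3 + 4·5 + 7)/6 = 30/6 = 5
te_H = (6 + 4·12 + 18)/6 = 72/6 = 12
te_I = (2 + 4·5 + 8)/6 = 30/6 = 5

Forward pass:
ES_A = 0; EF_A = 3
ES_B = 0; EF_B = 9
ES_C = 0; EF_C = 12
ES_D = 0; EF_D = 6
ES_E = max(EF_A=3, EF_D=6) = 6; EF_E = 6+14 = 20
ES_F = max(EF_A=3, EF_C=12) = 12; EF_F = 12+16 = 28
ES_G = max(EF_E=20, EF_F=28) = 28; EF_G = 28+5 = 33
ES_H = 3; EF_H = 3+12 = 15
ES_I = max(EF_B=9, EF_G=33, EF_H=15) = 33; EF_I = 33+5 = 38
Expected project duration μ = 38 weeks. Critical path: C → F → G → I.

Backward pass:
LF_I = 38; LS_I = 38−5 = 33
LF_H = LS_I = 33; LS_H = 33−12 = 21
LF_G = LS_I = 33; LS_G = 33−5 = 28
LF_F = LS_G = 28; LS_F = 28−16 = 12
LF_E = LS_G = 28; LS_E = 28−14 = 14
LF_D = LS_E = 14; LS_D = 14−6 = 8
LF_C = LS_F = 12; LS_C = 12−12 = 0
LF_B = LS_I = 33; LS_B = 33−9 = 24
LF_A = min(LS_E=14, LS_F=12, LS_H=21) = 12; LS_A = 12−3 = 9
Slack_E = LS_E − ES_E = 14 − 6 = 8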